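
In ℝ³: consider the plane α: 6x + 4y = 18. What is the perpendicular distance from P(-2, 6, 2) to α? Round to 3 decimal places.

n·P − d = (6)·(-2) + (4)·(6) + (0)·(2) − 18 = -6; |n| = √52.
Distance = |-6| / √52 = 6/√52 ≈ 0.832.

0.832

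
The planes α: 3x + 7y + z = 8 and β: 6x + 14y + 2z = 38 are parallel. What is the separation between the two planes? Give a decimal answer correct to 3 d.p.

1.432

Rescale β by 1/2: 3x + 7y + z = 19. Then distance = |8 − 19| / √59 ≈ 1.432.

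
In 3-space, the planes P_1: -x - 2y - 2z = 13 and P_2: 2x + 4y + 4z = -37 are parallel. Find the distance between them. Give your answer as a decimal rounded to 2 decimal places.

1.83

Rescale P_2 by 1/(-2): -x - 2y - 2z = 37/2. Then distance = |13 − (37/2)| / √9 ≈ 1.83.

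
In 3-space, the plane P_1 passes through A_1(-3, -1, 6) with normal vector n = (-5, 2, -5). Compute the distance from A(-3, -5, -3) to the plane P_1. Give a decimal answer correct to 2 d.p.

5.04

P_1: n·r = n·A_1 gives -5x + 2y - 5z = -17.
n·A − d = (-5)·(-3) + (2)·(-5) + (-5)·(-3) − (-17) = 37; |n| = √54.
Distance = |37| / √54 = 37/√54 ≈ 5.04.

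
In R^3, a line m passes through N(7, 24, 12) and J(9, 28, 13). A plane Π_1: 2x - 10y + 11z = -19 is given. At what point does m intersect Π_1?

A direction vector for m is J − N = (2, 4, 1).
Substitute r = (7, 24, 12) + t(2, 4, 1) into the plane: -94 + (-25)t = -19, so t = -3.
Intersection: (7, 24, 12) + (-3)·(2, 4, 1) = (1, 12, 9).

(1, 12, 9)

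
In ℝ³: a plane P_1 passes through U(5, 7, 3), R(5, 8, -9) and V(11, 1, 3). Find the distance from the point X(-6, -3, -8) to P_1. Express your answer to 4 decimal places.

UR = (0, 1, -12), UV = (6, -6, 0); a normal to P_1 is UR × UV = (-72, -72, -6).
Using U: P_1 has equation -72x - 72y - 6z = -882.
n·X − d = (-72)·(-6) + (-72)·(-3) + (-6)·(-8) − (-882) = 1578; |n| = √10404.
Distance = |1578| / √10404 = 1578/√10404 ≈ 15.4706.

15.4706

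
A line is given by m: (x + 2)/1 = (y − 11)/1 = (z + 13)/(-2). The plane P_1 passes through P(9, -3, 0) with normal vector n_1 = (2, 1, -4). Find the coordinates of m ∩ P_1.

(-6, 7, -5)

m has direction (1, 1, -2) through (-2, 11, -13).
P_1: n_1·r = n_1·P gives 2x + y - 4z = 15.
Substitute r = (-2, 11, -13) + t(1, 1, -2) into the plane: 59 + 11t = 15, so t = -4.
Intersection: (-2, 11, -13) + (-4)·(1, 1, -2) = (-6, 7, -5).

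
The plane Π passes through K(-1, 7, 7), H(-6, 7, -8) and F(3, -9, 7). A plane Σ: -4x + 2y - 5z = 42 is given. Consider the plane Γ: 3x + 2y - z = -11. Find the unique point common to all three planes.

(-3, -5, -8)

KH = (-5, 0, -15), KF = (4, -16, 0); a normal to Π is KH × KF = (-240, -60, 80).
Using K: Π has equation -240x - 60y + 80z = 380.
Solving the 3×3 linear system -240x - 60y + 80z = 380, -4x + 2y - 5z = 42, 3x + 2y - z = -11 (e.g. by elimination or Cramer's rule, determinant = -1900) gives (-3, -5, -8).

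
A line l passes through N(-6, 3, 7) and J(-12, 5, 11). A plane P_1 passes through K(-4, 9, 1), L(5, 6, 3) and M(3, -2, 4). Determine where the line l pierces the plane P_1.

(0, 1, 3)

A direction vector for l is J − N = (-6, 2, 4).
KL = (9, -3, 2), KM = (7, -11, 3); a normal to P_1 is KL × KM = (13, -13, -78).
Using K: P_1 has equation 13x - 13y - 78z = -247.
Substitute r = (-6, 3, 7) + t(-6, 2, 4) into the plane: -663 + (-416)t = -247, so t = -1.
Intersection: (-6, 3, 7) + (-1)·(-6, 2, 4) = (0, 1, 3).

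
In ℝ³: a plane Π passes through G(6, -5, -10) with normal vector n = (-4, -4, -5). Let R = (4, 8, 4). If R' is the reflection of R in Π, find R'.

Π: n·r = n·G gives -4x - 4y - 5z = 46.
λ = (n·R − d)/|n|² = (-68 − 46)/57 = -2.
Reflection = R − 2λn = (4, 8, 4) − (-4)·(-4, -4, -5) = (-12, -8, -16).

(-12, -8, -16)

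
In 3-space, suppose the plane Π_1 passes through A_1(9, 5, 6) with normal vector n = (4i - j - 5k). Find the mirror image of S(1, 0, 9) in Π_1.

(9, -2, -1)

Π_1: n·r = n·A_1 gives 4x - y - 5z = 1.
λ = (n·S − d)/|n|² = (-41 − 1)/42 = -1.
Reflection = S − 2λn = (1, 0, 9) − (-2)·(4, -1, -5) = (9, -2, -1).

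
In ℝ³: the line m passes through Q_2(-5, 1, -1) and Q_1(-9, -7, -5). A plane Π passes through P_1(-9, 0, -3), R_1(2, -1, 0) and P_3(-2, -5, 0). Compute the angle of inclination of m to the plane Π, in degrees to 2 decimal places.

28.76

A direction vector for m is Q_1 − Q_2 = (-4, -8, -4).
P_1R_1 = (11, -1, 3), P_1P_3 = (7, -5, 3); a normal to Π is P_1R_1 × P_1P_3 = (12, -12, -48).
Using P_1: Π has equation 12x - 12y - 48z = 36.
sin θ = |n·v| / (|n||v|) = |240| / (√2592 · √96) = 0.48113.
θ ≈ 28.76°.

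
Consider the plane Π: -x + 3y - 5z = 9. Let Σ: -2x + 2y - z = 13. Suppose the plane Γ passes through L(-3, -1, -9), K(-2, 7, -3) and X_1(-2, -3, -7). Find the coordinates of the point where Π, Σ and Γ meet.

(0, 8, 3)

LK = (1, 8, 6), LX_1 = (1, -2, 2); a normal to Γ is LK × LX_1 = (28, 4, -10).
Using L: Γ has equation 28x + 4y - 10z = 2.
Solving the 3×3 linear system -x + 3y - 5z = 9, -2x + 2y - z = 13, 28x + 4y - 10z = 2 (e.g. by elimination or Cramer's rule, determinant = 192) gives (0, 8, 3).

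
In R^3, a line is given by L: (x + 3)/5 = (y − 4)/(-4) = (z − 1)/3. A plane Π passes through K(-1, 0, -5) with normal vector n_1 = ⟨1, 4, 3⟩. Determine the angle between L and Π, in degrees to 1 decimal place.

3.2

L has direction (5, -4, 3) through (-3, 4, 1).
Π: n_1·r = n_1·K gives x + 4y + 3z = -16.
sin θ = |n·v| / (|n||v|) = |-2| / (√26 · √50) = 0.05547.
θ ≈ 3.2°.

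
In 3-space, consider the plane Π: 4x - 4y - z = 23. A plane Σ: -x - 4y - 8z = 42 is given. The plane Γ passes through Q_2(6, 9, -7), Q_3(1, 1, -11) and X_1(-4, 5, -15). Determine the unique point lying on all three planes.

Q_2Q_3 = (-5, -8, -4), Q_2X_1 = (-10, -4, -8); a normal to Γ is Q_2Q_3 × Q_2X_1 = (48, 0, -60).
Using Q_2: Γ has equation 48x - 60z = 708.
Solving the 3×3 linear system 4x - 4y - z = 23, -x - 4y - 8z = 42, 48x - 60z = 708 (e.g. by elimination or Cramer's rule, determinant = 2544) gives (6, 2, -7).

(6, 2, -7)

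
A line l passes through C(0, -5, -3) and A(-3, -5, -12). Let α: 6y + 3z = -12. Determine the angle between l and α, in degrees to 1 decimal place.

25.1

A direction vector for l is A − C = (-3, 0, -9).
sin θ = |n·v| / (|n||v|) = |-27| / (√45 · √90) = 0.42426.
θ ≈ 25.1°.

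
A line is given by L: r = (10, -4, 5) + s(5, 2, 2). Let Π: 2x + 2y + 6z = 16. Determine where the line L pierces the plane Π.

Substitute r = (10, -4, 5) + t(5, 2, 2) into the plane: 42 + 26t = 16, so t = -1.
Intersection: (10, -4, 5) + (-1)·(5, 2, 2) = (5, -6, 3).

(5, -6, 3)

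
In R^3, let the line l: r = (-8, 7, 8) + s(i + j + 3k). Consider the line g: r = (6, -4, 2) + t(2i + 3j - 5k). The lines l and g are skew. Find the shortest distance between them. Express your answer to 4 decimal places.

18.1129

Common perpendicular direction n = (1, 1, 3) × (2, 3, -5) = (-14, 11, 1).
With w = (6, -4, 2) − (-8, 7, 8) = (14, -11, -6), w · n = -323.
Distance = |w · n| / |n| = |-323| / √318 ≈ 18.1129.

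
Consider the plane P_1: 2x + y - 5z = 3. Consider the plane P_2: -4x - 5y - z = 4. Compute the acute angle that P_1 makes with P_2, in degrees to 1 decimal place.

77.0

cos θ = |n₁·n₂| / (|n₁||n₂|) = |-8| / (√30 · √42).
θ = arccos(0.22537) ≈ 77.0°.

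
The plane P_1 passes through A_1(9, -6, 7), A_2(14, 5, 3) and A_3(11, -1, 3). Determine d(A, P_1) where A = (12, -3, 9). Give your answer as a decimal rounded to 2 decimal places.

A_1A_2 = (5, 11, -4), A_1A_3 = (2, 5, -4); a normal to P_1 is A_1A_2 × A_1A_3 = (-24, 12, 3).
Using A_1: P_1 has equation -24x + 12y + 3z = -267.
n·A − d = (-24)·(12) + (12)·(-3) + (3)·(9) − (-267) = -30; |n| = √729.
Distance = |-30| / √729 = 30/√729 ≈ 1.11.

1.11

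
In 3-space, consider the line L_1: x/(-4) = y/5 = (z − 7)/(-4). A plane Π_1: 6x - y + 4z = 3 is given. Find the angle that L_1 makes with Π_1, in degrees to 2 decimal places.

54.96

L_1 has direction (-4, 5, -4) through (0, 0, 7).
sin θ = |n·v| / (|n||v|) = |-45| / (√53 · √57) = 0.81872.
θ ≈ 54.96°.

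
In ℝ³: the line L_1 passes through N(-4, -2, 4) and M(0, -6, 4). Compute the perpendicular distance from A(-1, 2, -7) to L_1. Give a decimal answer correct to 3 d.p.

A direction vector for L_1 is M − N = (4, -4, 0).
Taking (-4, -2, 4) on L_1 with direction v = (4, -4, 0): w = A − (-4, -2, 4) = (3, 4, -11), and w × v = (-44, -44, -28).
Distance = |w × v| / |v| = √4656 / √32 ≈ 12.062.

12.062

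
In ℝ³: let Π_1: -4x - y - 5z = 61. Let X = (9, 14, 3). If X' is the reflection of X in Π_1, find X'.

λ = (n·X − d)/|n|² = (-65 − 61)/42 = -3.
Reflection = X − 2λn = (9, 14, 3) − (-6)·(-4, -1, -5) = (-15, 8, -27).

(-15, 8, -27)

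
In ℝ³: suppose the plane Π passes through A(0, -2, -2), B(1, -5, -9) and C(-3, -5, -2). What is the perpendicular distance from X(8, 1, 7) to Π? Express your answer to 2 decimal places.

6.65

AB = (1, -3, -7), AC = (-3, -3, 0); a normal to Π is AB × AC = (-21, 21, -12).
Using A: Π has equation -21x + 21y - 12z = -18.
n·X − d = (-21)·(8) + (21)·(1) + (-12)·(7) − (-18) = -213; |n| = √1026.
Distance = |-213| / √1026 = 213/√1026 ≈ 6.65.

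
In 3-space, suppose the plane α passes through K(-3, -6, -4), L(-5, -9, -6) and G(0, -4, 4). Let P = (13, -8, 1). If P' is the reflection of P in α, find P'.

KL = (-2, -3, -2), KG = (3, 2, 8); a normal to α is KL × KG = (-20, 10, 5).
Using K: α has equation -20x + 10y + 5z = -20.
λ = (n·P − d)/|n|² = (-335 − (-20))/525 = -3/5.
Reflection = P − 2λn = (13, -8, 1) − (-6/5)·(-20, 10, 5) = (-11, 4, 7).

(-11, 4, 7)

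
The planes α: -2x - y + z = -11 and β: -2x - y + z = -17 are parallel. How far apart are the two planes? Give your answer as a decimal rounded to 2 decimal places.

Same normal n = (-2, -1, 1) with |n| = √6; distance = |-11 − (-17)| / |n| = 6/√6 ≈ 2.45.

2.45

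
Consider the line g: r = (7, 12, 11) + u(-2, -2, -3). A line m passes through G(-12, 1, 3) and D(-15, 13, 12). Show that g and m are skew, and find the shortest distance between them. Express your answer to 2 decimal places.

A direction vector for m is D − G = (-3, 12, 9).
Common perpendicular direction n = (-2, -2, -3) × (-3, 12, 9) = (18, 27, -30).
With w = (-12, 1, 3) − (7, 12, 11) = (-19, -11, -8), w · n = -399.
Since n ≠ 0 the lines are not parallel, and w · n = -399 ≠ 0 so they do not intersect; hence they are skew.
Distance = |w · n| / |n| = |-399| / √1953 ≈ 9.03.

9.03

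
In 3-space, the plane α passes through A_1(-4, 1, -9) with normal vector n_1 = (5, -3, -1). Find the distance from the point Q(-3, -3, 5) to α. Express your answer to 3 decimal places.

0.507

α: n_1·r = n_1·A_1 gives 5x - 3y - z = -14.
n·Q − d = (5)·(-3) + (-3)·(-3) + (-1)·(5) − (-14) = 3; |n| = √35.
Distance = |3| / √35 = 3/√35 ≈ 0.507.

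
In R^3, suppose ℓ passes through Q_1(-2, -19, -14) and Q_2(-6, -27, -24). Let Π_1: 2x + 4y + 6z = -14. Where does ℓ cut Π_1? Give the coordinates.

A direction vector for ℓ is Q_2 − Q_1 = (-4, -8, -10).
Substitute r = (-2, -19, -14) + t(-4, -8, -10) into the plane: -164 + (-100)t = -14, so t = -3/2.
Intersection: (-2, -19, -14) + (-3/2)·(-4, -8, -10) = (4, -7, 1).

(4, -7, 1)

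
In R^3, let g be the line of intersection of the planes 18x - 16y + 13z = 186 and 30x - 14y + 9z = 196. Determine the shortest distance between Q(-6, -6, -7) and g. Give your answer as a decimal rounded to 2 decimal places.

10.64

Direction of g: (18, -16, 13) × (30, -14, 9) = (38, 228, 228).
A point on g: solving the two plane equations with x = 3 gives (3, -5, 4).
Taking (3, -5, 4) on g with direction v = (38, 228, 228): w = Q − (3, -5, 4) = (-9, -1, -11), and w × v = (2280, 1634, -2014).
Distance = |w × v| / |v| = √11924552 / √105412 ≈ 10.64.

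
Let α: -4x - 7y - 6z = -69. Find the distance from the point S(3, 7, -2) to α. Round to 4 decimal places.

1.9901

n·S − d = (-4)·(3) + (-7)·(7) + (-6)·(-2) − (-69) = 20; |n| = √101.
Distance = |20| / √101 = 20/√101 ≈ 1.9901.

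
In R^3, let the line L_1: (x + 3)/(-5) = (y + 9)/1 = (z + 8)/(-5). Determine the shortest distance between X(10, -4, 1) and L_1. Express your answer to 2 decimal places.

L_1 has direction (-5, 1, -5) through (-3, -9, -8).
Taking (-3, -9, -8) on L_1 with direction v = (-5, 1, -5): w = X − (-3, -9, -8) = (13, 5, 9), and w × v = (-34, 20, 38).
Distance = |w × v| / |v| = √3000 / √51 ≈ 7.67.

7.67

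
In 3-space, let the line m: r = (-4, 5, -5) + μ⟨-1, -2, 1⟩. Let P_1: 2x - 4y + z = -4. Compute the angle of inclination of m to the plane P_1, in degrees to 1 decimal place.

38.6

sin θ = |n·v| / (|n||v|) = |7| / (√21 · √6) = 0.62361.
θ ≈ 38.6°.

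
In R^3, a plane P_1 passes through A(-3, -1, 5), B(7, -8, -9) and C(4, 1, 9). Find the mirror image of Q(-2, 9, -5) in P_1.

(-2, -15, 7)

AB = (10, -7, -14), AC = (7, 2, 4); a normal to P_1 is AB × AC = (0, -138, 69).
Using A: P_1 has equation -138y + 69z = 483.
λ = (n·Q − d)/|n|² = (-1587 − 483)/23805 = -2/23.
Reflection = Q − 2λn = (-2, 9, -5) − (-4/23)·(0, -138, 69) = (-2, -15, 7).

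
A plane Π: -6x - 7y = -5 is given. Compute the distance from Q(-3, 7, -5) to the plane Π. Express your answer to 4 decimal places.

2.8201

n·Q − d = (-6)·(-3) + (-7)·(7) + (0)·(-5) − (-5) = -26; |n| = √85.
Distance = |-26| / √85 = 26/√85 ≈ 2.8201.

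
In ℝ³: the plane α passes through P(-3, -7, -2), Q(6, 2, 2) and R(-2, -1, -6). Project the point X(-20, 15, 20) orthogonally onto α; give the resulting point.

(4, -1, 2)

PQ = (9, 9, 4), PR = (1, 6, -4); a normal to α is PQ × PR = (-60, 40, 45).
Using P: α has equation -60x + 40y + 45z = -190.
Foot = X − λn with λ = (n·X − d)/|n|² = (2700 − (-190))/7225 = 2/5.
Foot = (-20, 15, 20) − (2/5)·(-60, 40, 45) = (4, -1, 2).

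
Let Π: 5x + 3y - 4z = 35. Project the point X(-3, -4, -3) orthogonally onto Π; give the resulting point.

(2, -1, -7)

Foot = X − λn with λ = (n·X − d)/|n|² = (-15 − 35)/50 = -1.
Foot = (-3, -4, -3) − (-1)·(5, 3, -4) = (2, -1, -7).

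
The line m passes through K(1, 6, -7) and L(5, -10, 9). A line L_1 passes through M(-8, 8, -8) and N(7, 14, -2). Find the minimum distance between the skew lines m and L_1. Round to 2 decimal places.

A direction vector for m is L − K = (4, -16, 16).
A direction vector for L_1 is N − M = (15, 6, 6).
Common perpendicular direction n = (4, -16, 16) × (15, 6, 6) = (-192, 216, 264).
With w = (-8, 8, -8) − (1, 6, -7) = (-9, 2, -1), w · n = 1896.
Distance = |w · n| / |n| = |1896| / √153216 ≈ 4.84.

4.84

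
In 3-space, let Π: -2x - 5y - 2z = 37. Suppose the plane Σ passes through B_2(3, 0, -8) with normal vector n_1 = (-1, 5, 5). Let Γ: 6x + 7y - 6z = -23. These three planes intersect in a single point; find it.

Σ: n_1·r = n_1·B_2 gives -x + 5y + 5z = -43.
Solving the 3×3 linear system -2x - 5y - 2z = 37, -x + 5y + 5z = -43, 6x + 7y - 6z = -23 (e.g. by elimination or Cramer's rule, determinant = 84) gives (-2, -5, -4).

(-2, -5, -4)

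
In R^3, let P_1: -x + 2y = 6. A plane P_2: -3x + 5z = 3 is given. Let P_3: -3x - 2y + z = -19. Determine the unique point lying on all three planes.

(4, 5, 3)

Solving the 3×3 linear system -x + 2y = 6, -3x + 5z = 3, -3x - 2y + z = -19 (e.g. by elimination or Cramer's rule, determinant = -34) gives (4, 5, 3).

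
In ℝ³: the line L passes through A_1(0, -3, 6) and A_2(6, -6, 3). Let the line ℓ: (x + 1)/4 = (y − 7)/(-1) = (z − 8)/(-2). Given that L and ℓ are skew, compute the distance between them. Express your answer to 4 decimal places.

A direction vector for L is A_2 − A_1 = (6, -3, -3).
ℓ has direction (4, -1, -2) through (-1, 7, 8).
Common perpendicular direction n = (6, -3, -3) × (4, -1, -2) = (3, 0, 6).
With w = (-1, 7, 8) − (0, -3, 6) = (-1, 10, 2), w · n = 9.
Distance = |w · n| / |n| = |9| / √45 ≈ 1.3416.

1.3416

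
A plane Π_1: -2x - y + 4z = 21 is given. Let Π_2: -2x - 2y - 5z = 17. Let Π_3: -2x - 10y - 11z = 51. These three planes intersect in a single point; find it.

Solving the 3×3 linear system -2x - y + 4z = 21, -2x - 2y - 5z = 17, -2x - 10y - 11z = 51 (e.g. by elimination or Cramer's rule, determinant = 132) gives (-6, -5, 1).

(-6, -5, 1)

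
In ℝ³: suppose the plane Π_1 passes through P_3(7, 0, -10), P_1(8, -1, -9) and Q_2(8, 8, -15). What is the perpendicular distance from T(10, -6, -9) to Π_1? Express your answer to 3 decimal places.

P_3P_1 = (1, -1, 1), P_3Q_2 = (1, 8, -5); a normal to Π_1 is P_3P_1 × P_3Q_2 = (-3, 6, 9).
Using P_3: Π_1 has equation -3x + 6y + 9z = -111.
n·T − d = (-3)·(10) + (6)·(-6) + (9)·(-9) − (-111) = -36; |n| = √126.
Distance = |-36| / √126 = 36/√126 ≈ 3.207.

3.207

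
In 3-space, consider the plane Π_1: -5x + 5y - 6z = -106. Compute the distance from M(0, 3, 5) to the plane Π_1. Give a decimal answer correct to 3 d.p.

n·M − d = (-5)·(0) + (5)·(3) + (-6)·(5) − (-106) = 91; |n| = √86.
Distance = |91| / √86 = 91/√86 ≈ 9.813.

9.813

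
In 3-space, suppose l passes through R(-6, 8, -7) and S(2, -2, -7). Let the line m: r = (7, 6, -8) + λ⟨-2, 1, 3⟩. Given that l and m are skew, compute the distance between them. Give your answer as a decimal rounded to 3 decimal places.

8.199

A direction vector for l is S − R = (8, -10, 0).
Common perpendicular direction n = (8, -10, 0) × (-2, 1, 3) = (-30, -24, -12).
With w = (7, 6, -8) − (-6, 8, -7) = (13, -2, -1), w · n = -330.
Distance = |w · n| / |n| = |-330| / √1620 ≈ 8.199.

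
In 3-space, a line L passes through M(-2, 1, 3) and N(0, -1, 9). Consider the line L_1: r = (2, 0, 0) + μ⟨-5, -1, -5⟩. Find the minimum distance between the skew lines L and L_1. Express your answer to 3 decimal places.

A direction vector for L is N − M = (2, -2, 6).
Common perpendicular direction n = (2, -2, 6) × (-5, -1, -5) = (16, -20, -12).
With w = (2, 0, 0) − (-2, 1, 3) = (4, -1, -3), w · n = 120.
Distance = |w · n| / |n| = |120| / √800 ≈ 4.243.

4.243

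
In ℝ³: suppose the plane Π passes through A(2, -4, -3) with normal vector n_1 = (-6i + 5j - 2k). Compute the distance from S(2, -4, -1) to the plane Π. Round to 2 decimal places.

0.50

Π: n_1·r = n_1·A gives -6x + 5y - 2z = -26.
n·S − d = (-6)·(2) + (5)·(-4) + (-2)·(-1) − (-26) = -4; |n| = √65.
Distance = |-4| / √65 = 4/√65 ≈ 0.50.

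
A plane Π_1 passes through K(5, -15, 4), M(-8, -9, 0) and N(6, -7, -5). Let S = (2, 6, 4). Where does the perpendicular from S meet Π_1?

KM = (-13, 6, -4), KN = (1, 8, -9); a normal to Π_1 is KM × KN = (-22, -121, -110).
Using K: Π_1 has equation -22x - 121y - 110z = 1265.
Foot = S − λn with λ = (n·S − d)/|n|² = (-1210 − 1265)/27225 = -1/11.
Foot = (2, 6, 4) − (-1/11)·(-22, -121, -110) = (0, -5, -6).

(0, -5, -6)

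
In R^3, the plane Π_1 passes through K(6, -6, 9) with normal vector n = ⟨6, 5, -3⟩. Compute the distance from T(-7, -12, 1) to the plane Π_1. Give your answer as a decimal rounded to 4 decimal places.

10.0399

Π_1: n·r = n·K gives 6x + 5y - 3z = -21.
n·T − d = (6)·(-7) + (5)·(-12) + (-3)·(1) − (-21) = -84; |n| = √70.
Distance = |-84| / √70 = 84/√70 ≈ 10.0399.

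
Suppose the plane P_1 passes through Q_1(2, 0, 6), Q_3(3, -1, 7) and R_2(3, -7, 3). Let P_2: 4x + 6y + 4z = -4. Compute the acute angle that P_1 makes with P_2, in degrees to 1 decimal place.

66.8

Q_1Q_3 = (1, -1, 1), Q_1R_2 = (1, -7, -3); a normal to P_1 is Q_1Q_3 × Q_1R_2 = (10, 4, -6).
Using Q_1: P_1 has equation 10x + 4y - 6z = -16.
cos θ = |n₁·n₂| / (|n₁||n₂|) = |40| / (√152 · √68).
θ = arccos(0.39344) ≈ 66.8°.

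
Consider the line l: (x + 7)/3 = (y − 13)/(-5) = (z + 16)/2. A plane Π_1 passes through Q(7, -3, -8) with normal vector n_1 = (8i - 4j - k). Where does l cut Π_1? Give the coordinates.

l has direction (3, -5, 2) through (-7, 13, -16).
Π_1: n_1·r = n_1·Q gives 8x - 4y - z = 76.
Substitute r = (-7, 13, -16) + t(3, -5, 2) into the plane: -92 + 42t = 76, so t = 4.
Intersection: (-7, 13, -16) + 4·(3, -5, 2) = (5, -7, -8).

(5, -7, -8)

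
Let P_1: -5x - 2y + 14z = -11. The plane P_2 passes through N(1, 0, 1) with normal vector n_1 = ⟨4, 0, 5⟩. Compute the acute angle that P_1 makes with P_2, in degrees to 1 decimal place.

58.6

P_2: n_1·r = n_1·N gives 4x + 5z = 9.
cos θ = |n₁·n₂| / (|n₁||n₂|) = |50| / (√225 · √41).
θ = arccos(0.52058) ≈ 58.6°.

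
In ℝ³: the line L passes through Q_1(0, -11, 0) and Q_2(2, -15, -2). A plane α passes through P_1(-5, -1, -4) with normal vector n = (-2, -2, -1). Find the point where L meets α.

(-2, -7, 2)

A direction vector for L is Q_2 − Q_1 = (2, -4, -2).
α: n·r = n·P_1 gives -2x - 2y - z = 16.
Substitute r = (0, -11, 0) + t(2, -4, -2) into the plane: 22 + 6t = 16, so t = -1.
Intersection: (0, -11, 0) + (-1)·(2, -4, -2) = (-2, -7, 2).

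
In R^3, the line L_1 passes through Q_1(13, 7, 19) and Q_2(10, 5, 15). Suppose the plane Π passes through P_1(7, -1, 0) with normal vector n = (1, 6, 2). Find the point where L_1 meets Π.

A direction vector for L_1 is Q_2 − Q_1 = (-3, -2, -4).
Π: n·r = n·P_1 gives x + 6y + 2z = 1.
Substitute r = (13, 7, 19) + t(-3, -2, -4) into the plane: 93 + (-23)t = 1, so t = 4.
Intersection: (13, 7, 19) + 4·(-3, -2, -4) = (1, -1, 3).

(1, -1, 3)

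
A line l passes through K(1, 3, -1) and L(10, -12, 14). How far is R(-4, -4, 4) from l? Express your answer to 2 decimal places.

8.04

A direction vector for l is L − K = (9, -15, 15).
Taking (1, 3, -1) on l with direction v = (9, -15, 15): w = R − (1, 3, -1) = (-5, -7, 5), and w × v = (-30, 120, 138).
Distance = |w × v| / |v| = √34344 / √531 ≈ 8.04.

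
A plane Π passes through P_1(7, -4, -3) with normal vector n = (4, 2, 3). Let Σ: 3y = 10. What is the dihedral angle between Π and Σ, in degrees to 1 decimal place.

68.2

Π: n·r = n·P_1 gives 4x + 2y + 3z = 11.
cos θ = |n₁·n₂| / (|n₁||n₂|) = |6| / (√29 · √9).
θ = arccos(0.37139) ≈ 68.2°.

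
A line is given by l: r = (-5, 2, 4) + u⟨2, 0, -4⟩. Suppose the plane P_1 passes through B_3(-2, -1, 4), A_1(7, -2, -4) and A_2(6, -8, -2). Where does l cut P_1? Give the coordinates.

B_3A_1 = (9, -1, -8), B_3A_2 = (8, -7, -6); a normal to P_1 is B_3A_1 × B_3A_2 = (-50, -10, -55).
Using B_3: P_1 has equation -50x - 10y - 55z = -110.
Substitute r = (-5, 2, 4) + t(2, 0, -4) into the plane: 10 + 120t = -110, so t = -1.
Intersection: (-5, 2, 4) + (-1)·(2, 0, -4) = (-7, 2, 8).

(-7, 2, 8)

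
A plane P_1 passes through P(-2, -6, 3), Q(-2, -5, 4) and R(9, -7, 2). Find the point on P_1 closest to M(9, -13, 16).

(9, -3, 6)

PQ = (0, 1, 1), PR = (11, -1, -1); a normal to P_1 is PQ × PR = (0, 11, -11).
Using P: P_1 has equation 11y - 11z = -99.
Foot = M − λn with λ = (n·M − d)/|n|² = (-319 − (-99))/242 = -10/11.
Foot = (9, -13, 16) − (-10/11)·(0, 11, -11) = (9, -3, 6).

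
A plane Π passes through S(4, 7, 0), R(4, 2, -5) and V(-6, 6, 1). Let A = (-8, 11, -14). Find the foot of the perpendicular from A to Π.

(-6, 1, -4)

SR = (0, -5, -5), SV = (-10, -1, 1); a normal to Π is SR × SV = (-10, 50, -50).
Using S: Π has equation -10x + 50y - 50z = 310.
Foot = A − λn with λ = (n·A − d)/|n|² = (1330 − 310)/5100 = 1/5.
Foot = (-8, 11, -14) − (1/5)·(-10, 50, -50) = (-6, 1, -4).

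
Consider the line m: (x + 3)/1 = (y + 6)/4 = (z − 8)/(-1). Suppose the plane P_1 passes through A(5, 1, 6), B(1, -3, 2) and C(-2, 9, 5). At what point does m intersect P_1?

(0, 6, 5)

m has direction (1, 4, -1) through (-3, -6, 8).
AB = (-4, -4, -4), AC = (-7, 8, -1); a normal to P_1 is AB × AC = (36, 24, -60).
Using A: P_1 has equation 36x + 24y - 60z = -156.
Substitute r = (-3, -6, 8) + t(1, 4, -1) into the plane: -732 + 192t = -156, so t = 3.
Intersection: (-3, -6, 8) + 3·(1, 4, -1) = (0, 6, 5).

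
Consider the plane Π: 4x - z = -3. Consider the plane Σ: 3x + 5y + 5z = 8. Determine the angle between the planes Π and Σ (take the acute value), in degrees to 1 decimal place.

77.2

cos θ = |n₁·n₂| / (|n₁||n₂|) = |7| / (√17 · √59).
θ = arccos(0.22103) ≈ 77.2°.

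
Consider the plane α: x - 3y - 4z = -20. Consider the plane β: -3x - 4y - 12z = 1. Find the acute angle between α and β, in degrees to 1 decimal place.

30.7

cos θ = |n₁·n₂| / (|n₁||n₂|) = |57| / (√26 · √169).
θ = arccos(0.85989) ≈ 30.7°.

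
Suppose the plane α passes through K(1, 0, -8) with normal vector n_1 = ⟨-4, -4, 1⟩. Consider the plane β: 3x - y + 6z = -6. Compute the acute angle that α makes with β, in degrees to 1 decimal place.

α: n_1·r = n_1·K gives -4x - 4y + z = -12.
cos θ = |n₁·n₂| / (|n₁||n₂|) = |-2| / (√33 · √46).
θ = arccos(0.05133) ≈ 87.1°.

87.1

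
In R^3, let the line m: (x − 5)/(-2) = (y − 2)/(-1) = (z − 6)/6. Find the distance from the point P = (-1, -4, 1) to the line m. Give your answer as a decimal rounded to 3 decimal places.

9.669

m has direction (-2, -1, 6) through (5, 2, 6).
Taking (5, 2, 6) on m with direction v = (-2, -1, 6): w = P − (5, 2, 6) = (-6, -6, -5), and w × v = (-41, 46, -6).
Distance = |w × v| / |v| = √3833 / √41 ≈ 9.669.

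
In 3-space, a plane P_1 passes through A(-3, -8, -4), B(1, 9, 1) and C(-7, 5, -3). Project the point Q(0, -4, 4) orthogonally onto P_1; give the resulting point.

AB = (4, 17, 5), AC = (-4, 13, 1); a normal to P_1 is AB × AC = (-48, -24, 120).
Using A: P_1 has equation -48x - 24y + 120z = -144.
Foot = Q − λn with λ = (n·Q − d)/|n|² = (576 − (-144))/17280 = 1/24.
Foot = (0, -4, 4) − (1/24)·(-48, -24, 120) = (2, -3, -1).

(2, -3, -1)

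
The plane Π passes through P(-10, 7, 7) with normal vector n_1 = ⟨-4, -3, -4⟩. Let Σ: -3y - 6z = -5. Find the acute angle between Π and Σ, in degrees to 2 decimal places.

39.80

Π: n_1·r = n_1·P gives -4x - 3y - 4z = -9.
cos θ = |n₁·n₂| / (|n₁||n₂|) = |33| / (√41 · √45).
θ = arccos(0.76827) ≈ 39.80°.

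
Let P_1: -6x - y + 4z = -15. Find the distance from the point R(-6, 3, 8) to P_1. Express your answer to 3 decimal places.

n·R − d = (-6)·(-6) + (-1)·(3) + (4)·(8) − (-15) = 80; |n| = √53.
Distance = |80| / √53 = 80/√53 ≈ 10.989.

10.989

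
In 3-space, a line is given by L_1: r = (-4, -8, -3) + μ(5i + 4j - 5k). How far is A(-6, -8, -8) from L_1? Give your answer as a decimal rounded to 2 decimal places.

Taking (-4, -8, -3) on L_1 with direction v = (5, 4, -5): w = A − (-4, -8, -3) = (-2, 0, -5), and w × v = (20, -35, -8).
Distance = |w × v| / |v| = √1689 / √66 ≈ 5.06.

5.06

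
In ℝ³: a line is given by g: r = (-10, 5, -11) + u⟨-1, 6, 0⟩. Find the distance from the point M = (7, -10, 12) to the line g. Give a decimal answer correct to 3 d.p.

27.084

Taking (-10, 5, -11) on g with direction v = (-1, 6, 0): w = M − (-10, 5, -11) = (17, -15, 23), and w × v = (-138, -23, 87).
Distance = |w × v| / |v| = √27142 / √37 ≈ 27.084.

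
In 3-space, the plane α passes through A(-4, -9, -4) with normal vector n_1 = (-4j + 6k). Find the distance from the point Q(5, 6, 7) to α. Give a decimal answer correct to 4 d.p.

0.8321

α: n_1·r = n_1·A gives -4y + 6z = 12.
n·Q − d = (0)·(5) + (-4)·(6) + (6)·(7) − 12 = 6; |n| = √52.
Distance = |6| / √52 = 6/√52 ≈ 0.8321.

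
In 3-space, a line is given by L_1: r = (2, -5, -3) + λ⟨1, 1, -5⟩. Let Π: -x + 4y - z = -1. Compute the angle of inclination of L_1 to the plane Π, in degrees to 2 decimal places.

21.28

sin θ = |n·v| / (|n||v|) = |8| / (√18 · √27) = 0.36289.
θ ≈ 21.28°.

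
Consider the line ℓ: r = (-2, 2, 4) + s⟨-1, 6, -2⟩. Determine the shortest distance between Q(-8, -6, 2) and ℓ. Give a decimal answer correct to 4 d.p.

Taking (-2, 2, 4) on ℓ with direction v = (-1, 6, -2): w = Q − (-2, 2, 4) = (-6, -8, -2), and w × v = (28, -10, -44).
Distance = |w × v| / |v| = √2820 / √41 ≈ 8.2934.

8.2934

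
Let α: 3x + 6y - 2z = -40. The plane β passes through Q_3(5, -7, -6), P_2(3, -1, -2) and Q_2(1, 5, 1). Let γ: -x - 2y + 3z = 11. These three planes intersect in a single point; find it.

Q_3P_2 = (-2, 6, 4), Q_3Q_2 = (-4, 12, 7); a normal to β is Q_3P_2 × Q_3Q_2 = (-6, -2, 0).
Using Q_3: β has equation -6x - 2y = -16.
Solving the 3×3 linear system 3x + 6y - 2z = -40, -6x - 2y = -16, -x - 2y + 3z = 11 (e.g. by elimination or Cramer's rule, determinant = 70) gives (6, -10, -1).

(6, -10, -1)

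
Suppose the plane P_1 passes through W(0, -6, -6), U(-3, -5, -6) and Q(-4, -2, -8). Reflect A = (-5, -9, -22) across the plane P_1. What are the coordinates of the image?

WU = (-3, 1, 0), WQ = (-4, 4, -2); a normal to P_1 is WU × WQ = (-2, -6, -8).
Using W: P_1 has equation -2x - 6y - 8z = 84.
λ = (n·A − d)/|n|² = (240 − 84)/104 = 3/2.
Reflection = A − 2λn = (-5, -9, -22) − 3·(-2, -6, -8) = (1, 9, 2).

(1, 9, 2)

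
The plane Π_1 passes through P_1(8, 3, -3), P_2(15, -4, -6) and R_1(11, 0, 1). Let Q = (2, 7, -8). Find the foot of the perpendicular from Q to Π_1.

(3, 8, -8)

P_1P_2 = (7, -7, -3), P_1R_1 = (3, -3, 4); a normal to Π_1 is P_1P_2 × P_1R_1 = (-37, -37, 0).
Using P_1: Π_1 has equation -37x - 37y = -407.
Foot = Q − λn with λ = (n·Q − d)/|n|² = (-333 − (-407))/2738 = 1/37.
Foot = (2, 7, -8) − (1/37)·(-37, -37, 0) = (3, 8, -8).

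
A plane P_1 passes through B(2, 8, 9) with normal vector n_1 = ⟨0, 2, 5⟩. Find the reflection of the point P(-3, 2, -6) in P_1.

(-3, 14, 24)

P_1: n_1·r = n_1·B gives 2y + 5z = 61.
λ = (n·P − d)/|n|² = (-26 − 61)/29 = -3.
Reflection = P − 2λn = (-3, 2, -6) − (-6)·(0, 2, 5) = (-3, 14, 24).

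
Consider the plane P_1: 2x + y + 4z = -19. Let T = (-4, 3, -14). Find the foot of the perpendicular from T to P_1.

(0, 5, -6)

Foot = T − λn with λ = (n·T − d)/|n|² = (-61 − (-19))/21 = -2.
Foot = (-4, 3, -14) − (-2)·(2, 1, 4) = (0, 5, -6).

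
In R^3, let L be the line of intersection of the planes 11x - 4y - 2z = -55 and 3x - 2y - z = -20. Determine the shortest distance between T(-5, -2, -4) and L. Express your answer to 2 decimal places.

8.73

Direction of L: (11, -4, -2) × (3, -2, -1) = (0, 5, -10).
A point on L: solving the two plane equations with y = 5 gives (-3, 5, 1).
Taking (-3, 5, 1) on L with direction v = (0, 5, -10): w = T − (-3, 5, 1) = (-2, -7, -5), and w × v = (95, -20, -10).
Distance = |w × v| / |v| = √9525 / √125 ≈ 8.73.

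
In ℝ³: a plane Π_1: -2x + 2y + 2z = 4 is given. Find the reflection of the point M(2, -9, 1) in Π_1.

(-6, -1, 9)

λ = (n·M − d)/|n|² = (-20 − 4)/12 = -2.
Reflection = M − 2λn = (2, -9, 1) − (-4)·(-2, 2, 2) = (-6, -1, 9).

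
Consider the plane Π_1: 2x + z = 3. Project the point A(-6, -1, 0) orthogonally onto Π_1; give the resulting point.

(0, -1, 3)

Foot = A − λn with λ = (n·A − d)/|n|² = (-12 − 3)/5 = -3.
Foot = (-6, -1, 0) − (-3)·(2, 0, 1) = (0, -1, 3).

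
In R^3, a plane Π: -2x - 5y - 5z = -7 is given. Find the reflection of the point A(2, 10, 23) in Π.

λ = (n·A − d)/|n|² = (-169 − (-7))/54 = -3.
Reflection = A − 2λn = (2, 10, 23) − (-6)·(-2, -5, -5) = (-10, -20, -7).

(-10, -20, -7)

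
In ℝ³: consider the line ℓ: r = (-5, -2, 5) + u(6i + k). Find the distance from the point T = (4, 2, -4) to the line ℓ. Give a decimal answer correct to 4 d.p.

Taking (-5, -2, 5) on ℓ with direction v = (6, 0, 1): w = T − (-5, -2, 5) = (9, 4, -9), and w × v = (4, -63, -24).
Distance = |w × v| / |v| = √4561 / √37 ≈ 11.1027.

11.1027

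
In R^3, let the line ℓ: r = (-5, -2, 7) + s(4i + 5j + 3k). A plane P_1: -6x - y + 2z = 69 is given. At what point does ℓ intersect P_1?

Substitute r = (-5, -2, 7) + t(4, 5, 3) into the plane: 46 + (-23)t = 69, so t = -1.
Intersection: (-5, -2, 7) + (-1)·(4, 5, 3) = (-9, -7, 4).

(-9, -7, 4)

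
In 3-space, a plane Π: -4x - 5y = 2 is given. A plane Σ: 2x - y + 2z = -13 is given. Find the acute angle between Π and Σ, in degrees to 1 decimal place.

cos θ = |n₁·n₂| / (|n₁||n₂|) = |-3| / (√41 · √9).
θ = arccos(0.15617) ≈ 81.0°.

81.0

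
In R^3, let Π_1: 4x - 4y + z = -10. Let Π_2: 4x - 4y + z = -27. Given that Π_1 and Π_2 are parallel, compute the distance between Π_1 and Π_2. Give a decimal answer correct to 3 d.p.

Same normal n = (4, -4, 1) with |n| = √33; distance = |-10 − (-27)| / |n| = 17/√33 ≈ 2.959.

2.959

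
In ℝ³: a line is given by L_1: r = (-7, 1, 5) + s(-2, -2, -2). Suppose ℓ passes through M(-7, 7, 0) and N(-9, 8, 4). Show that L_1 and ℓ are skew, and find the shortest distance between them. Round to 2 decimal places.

A direction vector for ℓ is N − M = (-2, 1, 4).
Common perpendicular direction n = (-2, -2, -2) × (-2, 1, 4) = (-6, 12, -6).
With w = (-7, 7, 0) − (-7, 1, 5) = (0, 6, -5), w · n = 102.
Since n ≠ 0 the lines are not parallel, and w · n = 102 ≠ 0 so they do not intersect; hence they are skew.
Distance = |w · n| / |n| = |102| / √216 ≈ 6.94.

6.94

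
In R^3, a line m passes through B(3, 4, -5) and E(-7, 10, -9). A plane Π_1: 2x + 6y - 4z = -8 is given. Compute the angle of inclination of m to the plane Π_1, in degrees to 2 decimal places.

20.29

A direction vector for m is E − B = (-10, 6, -4).
sin θ = |n·v| / (|n||v|) = |32| / (√56 · √152) = 0.34684.
θ ≈ 20.29°.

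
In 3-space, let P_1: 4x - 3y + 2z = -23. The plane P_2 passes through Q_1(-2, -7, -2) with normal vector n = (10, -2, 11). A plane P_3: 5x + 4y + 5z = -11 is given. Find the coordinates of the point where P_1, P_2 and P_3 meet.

P_2: n·r = n·Q_1 gives 10x - 2y + 11z = -28.
Solving the 3×3 linear system 4x - 3y + 2z = -23, 10x - 2y + 11z = -28, 5x + 4y + 5z = -11 (e.g. by elimination or Cramer's rule, determinant = -131) gives (-7, 1, 4).

(-7, 1, 4)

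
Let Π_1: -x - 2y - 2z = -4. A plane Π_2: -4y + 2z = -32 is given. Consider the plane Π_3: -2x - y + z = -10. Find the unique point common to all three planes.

(0, 6, -4)

Solving the 3×3 linear system -x - 2y - 2z = -4, -4y + 2z = -32, -2x - y + z = -10 (e.g. by elimination or Cramer's rule, determinant = 26) gives (0, 6, -4).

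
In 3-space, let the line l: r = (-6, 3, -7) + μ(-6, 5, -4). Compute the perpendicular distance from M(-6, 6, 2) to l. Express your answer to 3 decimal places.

Taking (-6, 3, -7) on l with direction v = (-6, 5, -4): w = M − (-6, 3, -7) = (0, 3, 9), and w × v = (-57, -54, 18).
Distance = |w × v| / |v| = √6489 / √77 ≈ 9.180.

9.180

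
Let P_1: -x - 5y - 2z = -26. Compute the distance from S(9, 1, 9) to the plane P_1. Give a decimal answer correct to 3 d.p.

n·S − d = (-1)·(9) + (-5)·(1) + (-2)·(9) − (-26) = -6; |n| = √30.
Distance = |-6| / √30 = 6/√30 ≈ 1.095.

1.095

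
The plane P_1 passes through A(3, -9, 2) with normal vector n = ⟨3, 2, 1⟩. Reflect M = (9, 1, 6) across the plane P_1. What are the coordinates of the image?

P_1: n·r = n·A gives 3x + 2y + z = -7.
λ = (n·M − d)/|n|² = (35 − (-7))/14 = 3.
Reflection = M − 2λn = (9, 1, 6) − 6·(3, 2, 1) = (-9, -11, 0).

(-9, -11, 0)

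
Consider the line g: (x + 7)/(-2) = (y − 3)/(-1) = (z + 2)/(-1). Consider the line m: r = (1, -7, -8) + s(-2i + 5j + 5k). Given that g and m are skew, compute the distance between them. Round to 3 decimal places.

2.828

g has direction (-2, -1, -1) through (-7, 3, -2).
Common perpendicular direction n = (-2, -1, -1) × (-2, 5, 5) = (0, 12, -12).
With w = (1, -7, -8) − (-7, 3, -2) = (8, -10, -6), w · n = -48.
Distance = |w · n| / |n| = |-48| / √288 ≈ 2.828.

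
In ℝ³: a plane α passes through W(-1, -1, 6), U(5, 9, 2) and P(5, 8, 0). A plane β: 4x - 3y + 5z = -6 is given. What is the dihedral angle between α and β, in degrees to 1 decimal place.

WU = (6, 10, -4), WP = (6, 9, -6); a normal to α is WU × WP = (-24, 12, -6).
Using W: α has equation -24x + 12y - 6z = -24.
cos θ = |n₁·n₂| / (|n₁||n₂|) = |-162| / (√756 · √50).
θ = arccos(0.83324) ≈ 33.6°.

33.6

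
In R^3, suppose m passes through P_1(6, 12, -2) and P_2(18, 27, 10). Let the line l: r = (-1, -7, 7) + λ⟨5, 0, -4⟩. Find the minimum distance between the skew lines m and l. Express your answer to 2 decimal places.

15.96

A direction vector for m is P_2 − P_1 = (12, 15, 12).
Common perpendicular direction n = (12, 15, 12) × (5, 0, -4) = (-60, 108, -75).
With w = (-1, -7, 7) − (6, 12, -2) = (-7, -19, 9), w · n = -2307.
Distance = |w · n| / |n| = |-2307| / √20889 ≈ 15.96.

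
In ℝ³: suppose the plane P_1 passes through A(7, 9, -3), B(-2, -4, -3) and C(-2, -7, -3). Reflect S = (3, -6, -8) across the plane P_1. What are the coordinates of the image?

AB = (-9, -13, 0), AC = (-9, -16, 0); a normal to P_1 is AB × AC = (0, 0, 27).
Using A: P_1 has equation 27z = -81.
λ = (n·S − d)/|n|² = (-216 − (-81))/729 = -5/27.
Reflection = S − 2λn = (3, -6, -8) − (-10/27)·(0, 0, 27) = (3, -6, 2).

(3, -6, 2)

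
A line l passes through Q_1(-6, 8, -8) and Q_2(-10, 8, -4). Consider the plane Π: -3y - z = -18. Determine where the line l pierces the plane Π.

A direction vector for l is Q_2 − Q_1 = (-4, 0, 4).
Substitute r = (-6, 8, -8) + t(-4, 0, 4) into the plane: -16 + (-4)t = -18, so t = 1/2.
Intersection: (-6, 8, -8) + (1/2)·(-4, 0, 4) = (-8, 8, -6).

(-8, 8, -6)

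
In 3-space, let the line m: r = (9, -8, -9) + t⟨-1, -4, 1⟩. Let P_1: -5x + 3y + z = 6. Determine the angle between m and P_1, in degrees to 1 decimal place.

13.8

sin θ = |n·v| / (|n||v|) = |-6| / (√35 · √18) = 0.23905.
θ ≈ 13.8°.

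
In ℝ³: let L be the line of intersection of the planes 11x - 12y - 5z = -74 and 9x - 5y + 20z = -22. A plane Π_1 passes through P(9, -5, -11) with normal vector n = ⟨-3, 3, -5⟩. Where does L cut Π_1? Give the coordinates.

(-3, 3, 1)

Direction of L: (11, -12, -5) × (9, -5, 20) = (-265, -265, 53).
A point on L: solving the two plane equations with x = -18 gives (-18, -12, 4).
Π_1: n·r = n·P gives -3x + 3y - 5z = 13.
Substitute r = (-18, -12, 4) + t(-265, -265, 53) into the plane: -2 + (-265)t = 13, so t = -3/53.
Intersection: (-18, -12, 4) + (-3/53)·(-265, -265, 53) = (-3, 3, 1).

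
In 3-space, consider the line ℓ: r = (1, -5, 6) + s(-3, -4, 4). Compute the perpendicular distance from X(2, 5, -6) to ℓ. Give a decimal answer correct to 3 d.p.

Taking (1, -5, 6) on ℓ with direction v = (-3, -4, 4): w = X − (1, -5, 6) = (1, 10, -12), and w × v = (-8, 32, 26).
Distance = |w × v| / |v| = √1764 / √41 ≈ 6.559.

6.559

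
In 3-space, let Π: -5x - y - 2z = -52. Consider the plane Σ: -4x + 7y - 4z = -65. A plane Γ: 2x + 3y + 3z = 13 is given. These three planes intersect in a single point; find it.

Solving the 3×3 linear system -5x - y - 2z = -52, -4x + 7y - 4z = -65, 2x + 3y + 3z = 13 (e.g. by elimination or Cramer's rule, determinant = -117) gives (11, -3, 0).

(11, -3, 0)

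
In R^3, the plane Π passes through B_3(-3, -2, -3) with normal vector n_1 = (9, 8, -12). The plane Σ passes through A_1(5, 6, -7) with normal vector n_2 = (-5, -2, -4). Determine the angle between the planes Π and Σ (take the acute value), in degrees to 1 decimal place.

83.5

Π: n_1·r = n_1·B_3 gives 9x + 8y - 12z = -7.
Σ: n_2·r = n_2·A_1 gives -5x - 2y - 4z = -9.
cos θ = |n₁·n₂| / (|n₁||n₂|) = |-13| / (√289 · √45).
θ = arccos(0.11400) ≈ 83.5°.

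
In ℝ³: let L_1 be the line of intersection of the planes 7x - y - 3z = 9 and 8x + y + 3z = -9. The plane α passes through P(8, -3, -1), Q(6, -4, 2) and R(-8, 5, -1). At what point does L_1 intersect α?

Direction of L_1: (7, -1, -3) × (8, 1, 3) = (0, -45, 15).
A point on L_1: solving the two plane equations with y = 9 gives (0, 9, -6).
PQ = (-2, -1, 3), PR = (-16, 8, 0); a normal to α is PQ × PR = (-24, -48, -32).
Using P: α has equation -24x - 48y - 32z = -16.
Substitute r = (0, 9, -6) + t(0, -45, 15) into the plane: -240 + 1680t = -16, so t = 2/15.
Intersection: (0, 9, -6) + (2/15)·(0, -45, 15) = (0, 3, -4).

(0, 3, -4)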